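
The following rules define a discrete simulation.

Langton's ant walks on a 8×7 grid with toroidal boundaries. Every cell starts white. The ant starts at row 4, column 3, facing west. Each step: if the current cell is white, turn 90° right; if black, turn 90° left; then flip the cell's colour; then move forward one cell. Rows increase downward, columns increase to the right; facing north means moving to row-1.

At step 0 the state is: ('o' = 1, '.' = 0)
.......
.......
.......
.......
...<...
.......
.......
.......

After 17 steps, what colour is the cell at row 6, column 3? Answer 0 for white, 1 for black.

gen 0: .......
.......
.......
.......
...<...
.......
.......
.......
gen 1: .......
.......
.......
...^...
...o...
.......
.......
.......
gen 2: .......
.......
.......
...o>..
...o...
.......
.......
.......
gen 3: .......
.......
.......
...oo..
...ov..
.......
.......
.......
gen 4: .......
.......
.......
...oo..
...<o..
.......
.......
.......
gen 5: .......
.......
.......
...oo..
....o..
...v...
.......
.......
gen 6: .......
.......
.......
...oo..
....o..
..<o...
.......
.......
gen 7: .......
.......
.......
...oo..
..^.o..
..oo...
.......
.......
gen 8: .......
.......
.......
...oo..
..o>o..
..oo...
.......
.......
gen 9: .......
.......
.......
...oo..
..ooo..
..ov...
.......
.......
gen 10: .......
.......
.......
...oo..
..ooo..
..o.>..
.......
.......
gen 11: .......
.......
.......
...oo..
..ooo..
..o.o..
....v..
.......
gen 12: .......
.......
.......
...oo..
..ooo..
..o.o..
...<o..
.......
gen 13: .......
.......
.......
...oo..
..ooo..
..o^o..
...oo..
.......
gen 14: .......
.......
.......
...oo..
..ooo..
..oo>..
...oo..
.......
gen 15: .......
.......
.......
...oo..
..oo^..
..oo...
...oo..
.......
gen 16: .......
.......
.......
...oo..
..o<...
..oo...
...oo..
.......
gen 17: .......
.......
.......
...oo..
..o....
..ov...
...oo..
.......

1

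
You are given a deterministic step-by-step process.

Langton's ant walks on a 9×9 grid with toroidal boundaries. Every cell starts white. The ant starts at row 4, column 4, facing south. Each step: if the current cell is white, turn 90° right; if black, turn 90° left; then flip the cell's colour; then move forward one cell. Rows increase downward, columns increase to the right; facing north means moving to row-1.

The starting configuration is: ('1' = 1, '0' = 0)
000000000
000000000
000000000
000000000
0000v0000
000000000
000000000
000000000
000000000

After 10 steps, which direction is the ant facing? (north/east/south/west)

north

step 0: 000000000
000000000
000000000
000000000
0000v0000
000000000
000000000
000000000
000000000
step 1: 000000000
000000000
000000000
000000000
000<10000
000000000
000000000
000000000
000000000
step 2: 000000000
000000000
000000000
000^00000
000110000
000000000
000000000
000000000
000000000
step 3: 000000000
000000000
000000000
0001>0000
000110000
000000000
000000000
000000000
000000000
step 4: 000000000
000000000
000000000
000110000
0001v0000
000000000
000000000
000000000
000000000
step 5: 000000000
000000000
000000000
000110000
00010>000
000000000
000000000
000000000
000000000
step 6: 000000000
000000000
000000000
000110000
000101000
00000v000
000000000
000000000
000000000
step 7: 000000000
000000000
000000000
000110000
000101000
0000<1000
000000000
000000000
000000000
step 8: 000000000
000000000
000000000
000110000
0001^1000
000011000
000000000
000000000
000000000
step 9: 000000000
000000000
000000000
000110000
00011>000
000011000
000000000
000000000
000000000
step 10: 000000000
000000000
000000000
00011^000
000110000
000011000
000000000
000000000
000000000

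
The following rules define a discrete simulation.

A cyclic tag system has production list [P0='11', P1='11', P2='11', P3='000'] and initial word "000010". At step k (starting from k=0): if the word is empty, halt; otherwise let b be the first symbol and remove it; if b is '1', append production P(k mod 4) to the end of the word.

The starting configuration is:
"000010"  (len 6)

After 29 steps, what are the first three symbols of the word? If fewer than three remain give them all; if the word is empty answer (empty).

100

[0] "000010"  (len 6)
[1] "00010"  (len 5)
[2] "0010"  (len 4)
[3] "010"  (len 3)
[4] "10"  (len 2)
[5] "011"  (len 3)
[6] "11"  (len 2)
[7] "111"  (len 3)
[8] "11000"  (len 5)
[9] "100011"  (len 6)
[10] "0001111"  (len 7)
[11] "001111"  (len 6)
[12] "01111"  (len 5)
[13] "1111"  (len 4)
[14] "11111"  (len 5)
[15] "111111"  (len 6)
[16] "11111000"  (len 8)
[17] "111100011"  (len 9)
[18] "1110001111"  (len 10)
[19] "11000111111"  (len 11)
[20] "1000111111000"  (len 13)
[21] "00011111100011"  (len 14)
[22] "0011111100011"  (len 13)
[23] "011111100011"  (len 12)
[24] "11111100011"  (len 11)
[25] "111110001111"  (len 12)
[26] "1111000111111"  (len 13)
[27] "11100011111111"  (len 14)
[28] "1100011111111000"  (len 16)
[29] "10001111111100011"  (len 17)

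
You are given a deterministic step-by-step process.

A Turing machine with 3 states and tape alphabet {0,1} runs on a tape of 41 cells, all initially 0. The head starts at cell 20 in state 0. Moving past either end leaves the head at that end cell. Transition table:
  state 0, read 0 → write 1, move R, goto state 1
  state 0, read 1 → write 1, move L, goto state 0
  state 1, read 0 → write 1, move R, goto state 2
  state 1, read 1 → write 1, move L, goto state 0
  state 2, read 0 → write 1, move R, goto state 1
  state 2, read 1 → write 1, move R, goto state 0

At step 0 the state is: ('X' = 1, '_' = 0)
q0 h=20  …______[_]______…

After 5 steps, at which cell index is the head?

gen 0: q0 h=20  …______[_]______…
gen 1: q1 h=21  …_____X[_]______…
gen 2: q2 h=22  …____XX[_]______…
gen 3: q1 h=23  …___XXX[_]______…
gen 4: q2 h=24  …__XXXX[_]______…
gen 5: q1 h=25  …_XXXXX[_]______…

25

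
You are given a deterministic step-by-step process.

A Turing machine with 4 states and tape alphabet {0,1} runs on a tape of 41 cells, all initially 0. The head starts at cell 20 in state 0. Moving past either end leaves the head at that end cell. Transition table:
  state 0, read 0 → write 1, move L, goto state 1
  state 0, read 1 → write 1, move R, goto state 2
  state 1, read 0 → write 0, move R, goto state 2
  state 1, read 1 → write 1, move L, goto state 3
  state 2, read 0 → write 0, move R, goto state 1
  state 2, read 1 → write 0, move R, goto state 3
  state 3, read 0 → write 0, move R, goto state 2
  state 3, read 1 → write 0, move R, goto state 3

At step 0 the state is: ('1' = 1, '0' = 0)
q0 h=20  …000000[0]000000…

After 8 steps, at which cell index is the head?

26

step 0: q0 h=20  …000000[0]000000…
step 1: q1 h=19  …000000[0]100000…
step 2: q2 h=20  …000000[1]000000…
step 3: q3 h=21  …000000[0]000000…
step 4: q2 h=22  …000000[0]000000…
step 5: q1 h=23  …000000[0]000000…
step 6: q2 h=24  …000000[0]000000…
step 7: q1 h=25  …000000[0]000000…
step 8: q2 h=26  …000000[0]000000…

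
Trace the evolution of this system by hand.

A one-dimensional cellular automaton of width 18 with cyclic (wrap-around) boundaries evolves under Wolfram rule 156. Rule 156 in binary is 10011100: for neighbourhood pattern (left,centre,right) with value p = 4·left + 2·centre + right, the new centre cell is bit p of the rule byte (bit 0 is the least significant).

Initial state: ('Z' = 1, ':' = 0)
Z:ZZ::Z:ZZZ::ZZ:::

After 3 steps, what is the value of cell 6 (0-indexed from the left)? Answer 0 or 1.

step 0: Z:ZZ::Z:ZZZ::ZZ:::
step 1: Z:Z:Z:Z:ZZ:Z:Z:Z::
step 2: Z:Z:Z:Z:Z::Z:Z:ZZ:
step 3: Z:Z:Z:Z:ZZ:Z:Z:Z::

1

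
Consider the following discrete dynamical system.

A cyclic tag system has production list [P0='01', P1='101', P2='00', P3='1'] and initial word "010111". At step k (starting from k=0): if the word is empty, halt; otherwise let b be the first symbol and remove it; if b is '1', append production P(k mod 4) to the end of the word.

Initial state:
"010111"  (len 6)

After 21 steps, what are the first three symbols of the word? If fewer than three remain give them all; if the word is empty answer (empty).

110

[0] "010111"  (len 6)
[1] "10111"  (len 5)
[2] "0111101"  (len 7)
[3] "111101"  (len 6)
[4] "111011"  (len 6)
[5] "1101101"  (len 7)
[6] "101101101"  (len 9)
[7] "0110110100"  (len 10)
[8] "110110100"  (len 9)
[9] "1011010001"  (len 10)
[10] "011010001101"  (len 12)
[11] "11010001101"  (len 11)
[12] "10100011011"  (len 11)
[13] "010001101101"  (len 12)
[14] "10001101101"  (len 11)
[15] "000110110100"  (len 12)
[16] "00110110100"  (len 11)
[17] "0110110100"  (len 10)
[18] "110110100"  (len 9)
[19] "1011010000"  (len 10)
[20] "0110100001"  (len 10)
[21] "110100001"  (len 9)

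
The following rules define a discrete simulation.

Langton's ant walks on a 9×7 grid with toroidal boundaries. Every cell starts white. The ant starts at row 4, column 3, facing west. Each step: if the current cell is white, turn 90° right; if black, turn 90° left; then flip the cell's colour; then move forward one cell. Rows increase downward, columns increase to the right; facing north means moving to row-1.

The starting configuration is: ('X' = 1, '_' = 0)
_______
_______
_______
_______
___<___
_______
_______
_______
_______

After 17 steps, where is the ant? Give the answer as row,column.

gen 0: _______
_______
_______
_______
___<___
_______
_______
_______
_______
gen 1: _______
_______
_______
___^___
___X___
_______
_______
_______
_______
gen 2: _______
_______
_______
___X>__
___X___
_______
_______
_______
_______
gen 3: _______
_______
_______
___XX__
___Xv__
_______
_______
_______
_______
gen 4: _______
_______
_______
___XX__
___<X__
_______
_______
_______
_______
gen 5: _______
_______
_______
___XX__
____X__
___v___
_______
_______
_______
gen 6: _______
_______
_______
___XX__
____X__
__<X___
_______
_______
_______
gen 7: _______
_______
_______
___XX__
__^_X__
__XX___
_______
_______
_______
gen 8: _______
_______
_______
___XX__
__X>X__
__XX___
_______
_______
_______
gen 9: _______
_______
_______
___XX__
__XXX__
__Xv___
_______
_______
_______
gen 10: _______
_______
_______
___XX__
__XXX__
__X_>__
_______
_______
_______
gen 11: _______
_______
_______
___XX__
__XXX__
__X_X__
____v__
_______
_______
gen 12: _______
_______
_______
___XX__
__XXX__
__X_X__
___<X__
_______
_______
gen 13: _______
_______
_______
___XX__
__XXX__
__X^X__
___XX__
_______
_______
gen 14: _______
_______
_______
___XX__
__XXX__
__XX>__
___XX__
_______
_______
gen 15: _______
_______
_______
___XX__
__XX^__
__XX___
___XX__
_______
_______
gen 16: _______
_______
_______
___XX__
__X<___
__XX___
___XX__
_______
_______
gen 17: _______
_______
_______
___XX__
__X____
__Xv___
___XX__
_______
_______

5,3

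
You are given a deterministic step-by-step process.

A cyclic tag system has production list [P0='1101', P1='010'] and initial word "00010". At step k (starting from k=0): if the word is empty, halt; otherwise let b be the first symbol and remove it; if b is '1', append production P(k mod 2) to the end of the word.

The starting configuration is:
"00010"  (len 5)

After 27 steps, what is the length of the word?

k=0  "00010"  (len 5)
k=1  "0010"  (len 4)
k=2  "010"  (len 3)
k=3  "10"  (len 2)
k=4  "0010"  (len 4)
k=5  "010"  (len 3)
k=6  "10"  (len 2)
k=7  "01101"  (len 5)
k=8  "1101"  (len 4)
k=9  "1011101"  (len 7)
k=10  "011101010"  (len 9)
k=11  "11101010"  (len 8)
k=12  "1101010010"  (len 10)
k=13  "1010100101101"  (len 13)
k=14  "010100101101010"  (len 15)
k=15  "10100101101010"  (len 14)
k=16  "0100101101010010"  (len 16)
k=17  "100101101010010"  (len 15)
k=18  "00101101010010010"  (len 17)
k=19  "0101101010010010"  (len 16)
k=20  "101101010010010"  (len 15)
k=21  "011010100100101101"  (len 18)
k=22  "11010100100101101"  (len 17)
k=23  "10101001001011011101"  (len 20)
k=24  "0101001001011011101010"  (len 22)
k=25  "101001001011011101010"  (len 21)
k=26  "01001001011011101010010"  (len 23)
k=27  "1001001011011101010010"  (len 22)

22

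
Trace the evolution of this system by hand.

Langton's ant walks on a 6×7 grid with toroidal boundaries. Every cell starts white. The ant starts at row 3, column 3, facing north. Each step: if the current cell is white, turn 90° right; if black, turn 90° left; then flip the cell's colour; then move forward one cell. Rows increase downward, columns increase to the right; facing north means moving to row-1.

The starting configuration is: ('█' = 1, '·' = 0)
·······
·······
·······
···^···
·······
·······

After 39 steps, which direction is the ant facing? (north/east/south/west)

step 0: ·······
·······
·······
···^···
·······
·······
step 1: ·······
·······
·······
···█>··
·······
·······
step 2: ·······
·······
·······
···██··
····v··
·······
step 3: ·······
·······
·······
···██··
···<█··
·······
step 4: ·······
·······
·······
···^█··
···██··
·······
step 5: ·······
·······
·······
··<·█··
···██··
·······
step 6: ·······
·······
··^····
··█·█··
···██··
·······
step 7: ·······
·······
··█>···
··█·█··
···██··
·······
step 8: ·······
·······
··██···
··█v█··
···██··
·······
step 9: ·······
·······
··██···
··<██··
···██··
·······
step 10: ·······
·······
··██···
···██··
··v██··
·······
step 11: ·······
·······
··██···
···██··
·<███··
·······
step 12: ·······
·······
··██···
·^·██··
·████··
·······
step 13: ·······
·······
··██···
·█>██··
·████··
·······
step 14: ·······
·······
··██···
·████··
·█v██··
·······
step 15: ·······
·······
··██···
·████··
·█·>█··
·······
step 16: ·······
·······
··██···
·██^█··
·█··█··
·······
step 17: ·······
·······
··██···
·█<·█··
·█··█··
·······
step 18: ·······
·······
··██···
·█··█··
·█v·█··
·······
step 19: ·······
·······
··██···
·█··█··
·<█·█··
·······
step 20: ·······
·······
··██···
·█··█··
··█·█··
·v·····
step 21: ·······
·······
··██···
·█··█··
··█·█··
<█·····
step 22: ·······
·······
··██···
·█··█··
^·█·█··
██·····
step 23: ·······
·······
··██···
·█··█··
█>█·█··
██·····
step 24: ·······
·······
··██···
·█··█··
███·█··
█v·····
step 25: ·······
·······
··██···
·█··█··
███·█··
█·>····
step 26: ··v····
·······
··██···
·█··█··
███·█··
█·█····
step 27: ·<█····
·······
··██···
·█··█··
███·█··
█·█····
step 28: ·██····
·······
··██···
·█··█··
███·█··
█^█····
step 29: ·██····
·······
··██···
·█··█··
███·█··
██>····
step 30: ·██····
·······
··██···
·█··█··
██^·█··
██·····
step 31: ·██····
·······
··██···
·█··█··
█<··█··
██·····
step 32: ·██····
·······
··██···
·█··█··
█···█··
█v·····
step 33: ·██····
·······
··██···
·█··█··
█···█··
█·>····
step 34: ·█v····
·······
··██···
·█··█··
█···█··
█·█····
step 35: ·█·>···
·······
··██···
·█··█··
█···█··
█·█····
step 36: ·█·█···
···v···
··██···
·█··█··
█···█··
█·█····
step 37: ·█·█···
··<█···
··██···
·█··█··
█···█··
█·█····
step 38: ·█^█···
··██···
··██···
·█··█··
█···█··
█·█····
step 39: ·██>···
··██···
··██···
·█··█··
█···█··
█·█····

east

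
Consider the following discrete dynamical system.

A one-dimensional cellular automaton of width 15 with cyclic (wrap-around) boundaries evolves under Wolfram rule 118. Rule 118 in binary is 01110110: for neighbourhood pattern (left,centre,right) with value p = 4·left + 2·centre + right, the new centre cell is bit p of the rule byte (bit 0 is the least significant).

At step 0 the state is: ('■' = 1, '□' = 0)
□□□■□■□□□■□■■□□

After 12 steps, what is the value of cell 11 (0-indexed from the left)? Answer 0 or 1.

step 0: □□□■□■□□□■□■■□□
step 1: □□■■■■■□■■■□■■□
step 2: □■□□□□■■□□■■□■■
step 3: ■■■□□■□■■■□■■□■
step 4: □□■■■■■□□■■□■■□
step 5: □■□□□□■■■□■■□■■
step 6: ■■■□□■□□■■□■■□■
step 7: □□■■■■■■□■■□■■□
step 8: □■□□□□□■■□■■□■■
step 9: ■■■□□□■□■■□■■□■
step 10: □□■■□■■■□■■□■■□
step 11: □■□■■□□■■□■■□■■
step 12: ■■■□■■■□■■□■■□■

1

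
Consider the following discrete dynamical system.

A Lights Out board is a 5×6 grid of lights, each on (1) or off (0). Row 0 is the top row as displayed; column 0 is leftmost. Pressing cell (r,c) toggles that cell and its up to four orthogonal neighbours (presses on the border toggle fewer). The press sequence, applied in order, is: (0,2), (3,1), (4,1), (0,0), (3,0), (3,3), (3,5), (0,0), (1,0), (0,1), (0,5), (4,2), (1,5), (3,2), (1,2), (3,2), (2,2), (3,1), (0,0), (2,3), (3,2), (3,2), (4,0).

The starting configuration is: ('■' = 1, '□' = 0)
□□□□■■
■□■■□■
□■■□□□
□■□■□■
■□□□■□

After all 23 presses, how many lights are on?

18

k=0  □□□□■■
■□■■□■
□■■□□□
□■□■□■
■□□□■□
k=1  □■■■■■
■□□■□■
□■■□□□
□■□■□■
■□□□■□
k=2  □■■■■■
■□□■□■
□□■□□□
■□■■□■
■■□□■□
k=3  □■■■■■
■□□■□■
□□■□□□
■■■■□■
□□■□■□
k=4  ■□■■■■
□□□■□■
□□■□□□
■■■■□■
□□■□■□
k=5  ■□■■■■
□□□■□■
■□■□□□
□□■■□■
■□■□■□
k=6  ■□■■■■
□□□■□■
■□■■□□
□□□□■■
■□■■■□
k=7  ■□■■■■
□□□■□■
■□■■□■
□□□□□□
■□■■■■
k=8  □■■■■■
■□□■□■
■□■■□■
□□□□□□
■□■■■■
k=9  ■■■■■■
□■□■□■
□□■■□■
□□□□□□
■□■■■■
k=10  □□□■■■
□□□■□■
□□■■□■
□□□□□□
■□■■■■
k=11  □□□■□□
□□□■□□
□□■■□■
□□□□□□
■□■■■■
k=12  □□□■□□
□□□■□□
□□■■□■
□□■□□□
■■□□■■
k=13  □□□■□■
□□□■■■
□□■■□□
□□■□□□
■■□□■■
k=14  □□□■□■
□□□■■■
□□□■□□
□■□■□□
■■■□■■
k=15  □□■■□■
□■■□■■
□□■■□□
□■□■□□
■■■□■■
k=16  □□■■□■
□■■□■■
□□□■□□
□□■□□□
■■□□■■
k=17  □□■■□■
□■□□■■
□■■□□□
□□□□□□
■■□□■■
k=18  □□■■□■
□■□□■■
□□■□□□
■■■□□□
■□□□■■
k=19  ■■■■□■
■■□□■■
□□■□□□
■■■□□□
■□□□■■
k=20  ■■■■□■
■■□■■■
□□□■■□
■■■■□□
■□□□■■
k=21  ■■■■□■
■■□■■■
□□■■■□
■□□□□□
■□■□■■
k=22  ■■■■□■
■■□■■■
□□□■■□
■■■■□□
■□□□■■
k=23  ■■■■□■
■■□■■■
□□□■■□
□■■■□□
□■□□■■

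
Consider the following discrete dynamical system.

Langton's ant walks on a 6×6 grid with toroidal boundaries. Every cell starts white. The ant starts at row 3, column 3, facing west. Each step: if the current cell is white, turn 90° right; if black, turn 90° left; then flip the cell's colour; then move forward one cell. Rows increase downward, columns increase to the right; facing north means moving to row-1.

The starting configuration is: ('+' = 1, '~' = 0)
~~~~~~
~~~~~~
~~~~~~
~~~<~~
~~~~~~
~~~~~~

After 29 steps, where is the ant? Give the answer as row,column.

k=0  ~~~~~~
~~~~~~
~~~~~~
~~~<~~
~~~~~~
~~~~~~
k=1  ~~~~~~
~~~~~~
~~~^~~
~~~+~~
~~~~~~
~~~~~~
k=2  ~~~~~~
~~~~~~
~~~+>~
~~~+~~
~~~~~~
~~~~~~
k=3  ~~~~~~
~~~~~~
~~~++~
~~~+v~
~~~~~~
~~~~~~
k=4  ~~~~~~
~~~~~~
~~~++~
~~~<+~
~~~~~~
~~~~~~
k=5  ~~~~~~
~~~~~~
~~~++~
~~~~+~
~~~v~~
~~~~~~
k=6  ~~~~~~
~~~~~~
~~~++~
~~~~+~
~~<+~~
~~~~~~
k=7  ~~~~~~
~~~~~~
~~~++~
~~^~+~
~~++~~
~~~~~~
k=8  ~~~~~~
~~~~~~
~~~++~
~~+>+~
~~++~~
~~~~~~
k=9  ~~~~~~
~~~~~~
~~~++~
~~+++~
~~+v~~
~~~~~~
k=10  ~~~~~~
~~~~~~
~~~++~
~~+++~
~~+~>~
~~~~~~
k=11  ~~~~~~
~~~~~~
~~~++~
~~+++~
~~+~+~
~~~~v~
k=12  ~~~~~~
~~~~~~
~~~++~
~~+++~
~~+~+~
~~~<+~
k=13  ~~~~~~
~~~~~~
~~~++~
~~+++~
~~+^+~
~~~++~
k=14  ~~~~~~
~~~~~~
~~~++~
~~+++~
~~++>~
~~~++~
k=15  ~~~~~~
~~~~~~
~~~++~
~~++^~
~~++~~
~~~++~
k=16  ~~~~~~
~~~~~~
~~~++~
~~+<~~
~~++~~
~~~++~
k=17  ~~~~~~
~~~~~~
~~~++~
~~+~~~
~~+v~~
~~~++~
k=18  ~~~~~~
~~~~~~
~~~++~
~~+~~~
~~+~>~
~~~++~
k=19  ~~~~~~
~~~~~~
~~~++~
~~+~~~
~~+~+~
~~~+v~
k=20  ~~~~~~
~~~~~~
~~~++~
~~+~~~
~~+~+~
~~~+~>
k=21  ~~~~~v
~~~~~~
~~~++~
~~+~~~
~~+~+~
~~~+~+
k=22  ~~~~<+
~~~~~~
~~~++~
~~+~~~
~~+~+~
~~~+~+
k=23  ~~~~++
~~~~~~
~~~++~
~~+~~~
~~+~+~
~~~+^+
k=24  ~~~~++
~~~~~~
~~~++~
~~+~~~
~~+~+~
~~~++>
k=25  ~~~~++
~~~~~~
~~~++~
~~+~~~
~~+~+^
~~~++~
k=26  ~~~~++
~~~~~~
~~~++~
~~+~~~
>~+~++
~~~++~
k=27  ~~~~++
~~~~~~
~~~++~
~~+~~~
+~+~++
v~~++~
k=28  ~~~~++
~~~~~~
~~~++~
~~+~~~
+~+~++
+~~++<
k=29  ~~~~++
~~~~~~
~~~++~
~~+~~~
+~+~+^
+~~+++

4,5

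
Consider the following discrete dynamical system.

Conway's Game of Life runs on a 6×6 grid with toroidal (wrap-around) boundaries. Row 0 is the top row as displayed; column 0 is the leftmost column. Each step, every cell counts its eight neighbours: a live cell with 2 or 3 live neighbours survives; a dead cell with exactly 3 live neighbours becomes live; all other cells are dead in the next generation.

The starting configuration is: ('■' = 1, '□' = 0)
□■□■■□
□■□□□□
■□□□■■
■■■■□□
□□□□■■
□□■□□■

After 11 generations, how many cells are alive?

k=0  □■□■■□
□■□□□□
■□□□■■
■■■■□□
□□□□■■
□□■□□■
k=1  ■■□■■□
□■■■□□
□□□■■■
□■■■□□
□□□□■■
■□■□□■
k=2  □□□□■□
□■□□□□
■□□□□□
■□■□□□
□□□□■■
□□■□□□
k=3  □□□□□□
□□□□□□
■□□□□□
■■□□□□
□■□■□■
□□□■■■
k=4  □□□□■□
□□□□□□
■■□□□□
□■■□□■
□■□■□■
■□■■□■
k=5  □□□■■■
□□□□□□
■■■□□□
□□□□■■
□□□■□■
■■■■□■
k=6  □■□■□■
■■■■■■
■■□□□■
□■■■■■
□■□■□□
□■□□□□
k=7  □□□■□■
□□□■□□
□□□□□□
□□□■□■
□■□■□□
□■□□■□
k=8  □□■■□□
□□□□■□
□□□□■□
□□■□■□
■□□■□□
■□□■■□
k=9  □□■□□■
□□□□■□
□□□□■■
□□□□■■
□■■□□□
□■□□■■
k=10  ■□□■□■
□□□■■□
□□□■□□
■□□■■■
□■■■□□
□■□■■■
k=11  ■□□□□□
□□■■□■
□□■□□□
■■□□□■
□■□□□□
□■□□□■

11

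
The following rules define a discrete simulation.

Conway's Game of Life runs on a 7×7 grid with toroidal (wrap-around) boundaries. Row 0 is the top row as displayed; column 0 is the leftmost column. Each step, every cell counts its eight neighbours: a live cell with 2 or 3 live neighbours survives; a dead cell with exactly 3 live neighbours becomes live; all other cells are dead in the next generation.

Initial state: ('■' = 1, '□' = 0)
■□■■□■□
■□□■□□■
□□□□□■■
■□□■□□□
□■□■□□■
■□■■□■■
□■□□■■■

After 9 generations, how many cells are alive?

t=0: ■□■■□■□
■□□■□□■
□□□□□■■
■□□■□□□
□■□■□□■
■□■■□■■
□■□□■■■
t=1: □□■■□□□
■■■■□□□
□□□□■■□
■□■□■■□
□■□■□■□
□□□■□□□
□□□□□□□
t=2: □□□■□□□
□■□□□□□
■□□□□■□
□■■□□□□
□■□■□■■
□□■□■□□
□□■■□□□
t=3: □□□■□□□
□□□□□□□
■□■□□□□
□■■□■■□
■■□■■■□
□■□□■■□
□□■□■□□
t=4: □□□■□□□
□□□□□□□
□□■■□□□
□□□□□■□
■□□□□□□
■■□□□□■
□□■□■■□
t=5: □□□■■□□
□□■■□□□
□□□□□□□
□□□□□□□
■■□□□□□
■■□□□■■
■■■■■■■
t=6: ■□□□□□■
□□■■■□□
□□□□□□□
□□□□□□□
□■□□□□□
□□□■□□□
□□□□□□□
t=7: □□□■□□□
□□□■□□□
□□□■□□□
□□□□□□□
□□□□□□□
□□□□□□□
□□□□□□□
t=8: □□□□□□□
□□■■■□□
□□□□□□□
□□□□□□□
□□□□□□□
□□□□□□□
□□□□□□□
t=9: □□□■□□□
□□□■□□□
□□□■□□□
□□□□□□□
□□□□□□□
□□□□□□□
□□□□□□□

3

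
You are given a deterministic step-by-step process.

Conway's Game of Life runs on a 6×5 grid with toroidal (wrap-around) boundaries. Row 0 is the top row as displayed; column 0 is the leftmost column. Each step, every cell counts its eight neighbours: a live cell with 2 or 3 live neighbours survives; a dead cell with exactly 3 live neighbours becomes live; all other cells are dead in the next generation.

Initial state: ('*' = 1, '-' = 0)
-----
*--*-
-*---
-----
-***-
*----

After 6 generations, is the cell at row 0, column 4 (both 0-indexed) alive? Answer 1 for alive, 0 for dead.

gen 0: -----
*--*-
-*---
-----
-***-
*----
gen 1: ----*
-----
-----
-*---
-**--
-**--
gen 2: -----
-----
-----
-**--
*----
****-
gen 3: -**--
-----
-----
-*---
*--**
***-*
gen 4: --**-
-----
-----
*---*
---*-
-----
gen 5: -----
-----
-----
----*
----*
--**-
gen 6: -----
-----
-----
-----
----*
---*-

0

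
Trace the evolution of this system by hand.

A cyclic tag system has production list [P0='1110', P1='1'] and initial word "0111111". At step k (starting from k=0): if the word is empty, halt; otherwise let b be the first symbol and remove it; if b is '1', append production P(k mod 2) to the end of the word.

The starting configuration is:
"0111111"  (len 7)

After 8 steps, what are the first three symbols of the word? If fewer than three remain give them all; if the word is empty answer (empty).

111

k=0  "0111111"  (len 7)
k=1  "111111"  (len 6)
k=2  "111111"  (len 6)
k=3  "111111110"  (len 9)
k=4  "111111101"  (len 9)
k=5  "111111011110"  (len 12)
k=6  "111110111101"  (len 12)
k=7  "111101111011110"  (len 15)
k=8  "111011110111101"  (len 15)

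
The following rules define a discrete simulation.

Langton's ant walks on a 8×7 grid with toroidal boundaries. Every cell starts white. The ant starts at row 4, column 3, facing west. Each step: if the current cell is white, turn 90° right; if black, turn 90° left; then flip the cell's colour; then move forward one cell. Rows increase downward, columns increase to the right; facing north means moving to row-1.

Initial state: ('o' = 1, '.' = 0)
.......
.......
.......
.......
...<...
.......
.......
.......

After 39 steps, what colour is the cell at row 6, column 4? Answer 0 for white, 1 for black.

0

step 0: .......
.......
.......
.......
...<...
.......
.......
.......
step 1: .......
.......
.......
...^...
...o...
.......
.......
.......
step 2: .......
.......
.......
...o>..
...o...
.......
.......
.......
step 3: .......
.......
.......
...oo..
...ov..
.......
.......
.......
step 4: .......
.......
.......
...oo..
...<o..
.......
.......
.......
step 5: .......
.......
.......
...oo..
....o..
...v...
.......
.......
step 6: .......
.......
.......
...oo..
....o..
..<o...
.......
.......
step 7: .......
.......
.......
...oo..
..^.o..
..oo...
.......
.......
step 8: .......
.......
.......
...oo..
..o>o..
..oo...
.......
.......
step 9: .......
.......
.......
...oo..
..ooo..
..ov...
.......
.......
step 10: .......
.......
.......
...oo..
..ooo..
..o.>..
.......
.......
step 11: .......
.......
.......
...oo..
..ooo..
..o.o..
....v..
.......
step 12: .......
.......
.......
...oo..
..ooo..
..o.o..
...<o..
.......
step 13: .......
.......
.......
...oo..
..ooo..
..o^o..
...oo..
.......
step 14: .......
.......
.......
...oo..
..ooo..
..oo>..
...oo..
.......
step 15: .......
.......
.......
...oo..
..oo^..
..oo...
...oo..
.......
step 16: .......
.......
.......
...oo..
..o<...
..oo...
...oo..
.......
step 17: .......
.......
.......
...oo..
..o....
..ov...
...oo..
.......
step 18: .......
.......
.......
...oo..
..o....
..o.>..
...oo..
.......
step 19: .......
.......
.......
...oo..
..o....
..o.o..
...ov..
.......
step 20: .......
.......
.......
...oo..
..o....
..o.o..
...o.>.
.......
step 21: .......
.......
.......
...oo..
..o....
..o.o..
...o.o.
.....v.
step 22: .......
.......
.......
...oo..
..o....
..o.o..
...o.o.
....<o.
step 23: .......
.......
.......
...oo..
..o....
..o.o..
...o^o.
....oo.
step 24: .......
.......
.......
...oo..
..o....
..o.o..
...oo>.
....oo.
step 25: .......
.......
.......
...oo..
..o....
..o.o^.
...oo..
....oo.
step 26: .......
.......
.......
...oo..
..o....
..o.oo>
...oo..
....oo.
step 27: .......
.......
.......
...oo..
..o....
..o.ooo
...oo.v
....oo.
step 28: .......
.......
.......
...oo..
..o....
..o.ooo
...oo<o
....oo.
step 29: .......
.......
.......
...oo..
..o....
..o.o^o
...oooo
....oo.
step 30: .......
.......
.......
...oo..
..o....
..o.<.o
...oooo
....oo.
step 31: .......
.......
.......
...oo..
..o....
..o...o
...ovoo
....oo.
step 32: .......
.......
.......
...oo..
..o....
..o...o
...o.>o
....oo.
step 33: .......
.......
.......
...oo..
..o....
..o..^o
...o..o
....oo.
step 34: .......
.......
.......
...oo..
..o....
..o..o>
...o..o
....oo.
step 35: .......
.......
.......
...oo..
..o...^
..o..o.
...o..o
....oo.
step 36: .......
.......
.......
...oo..
>.o...o
..o..o.
...o..o
....oo.
step 37: .......
.......
.......
...oo..
o.o...o
v.o..o.
...o..o
....oo.
step 38: .......
.......
.......
...oo..
o.o...o
o.o..o<
...o..o
....oo.
step 39: .......
.......
.......
...oo..
o.o...^
o.o..oo
...o..o
....oo.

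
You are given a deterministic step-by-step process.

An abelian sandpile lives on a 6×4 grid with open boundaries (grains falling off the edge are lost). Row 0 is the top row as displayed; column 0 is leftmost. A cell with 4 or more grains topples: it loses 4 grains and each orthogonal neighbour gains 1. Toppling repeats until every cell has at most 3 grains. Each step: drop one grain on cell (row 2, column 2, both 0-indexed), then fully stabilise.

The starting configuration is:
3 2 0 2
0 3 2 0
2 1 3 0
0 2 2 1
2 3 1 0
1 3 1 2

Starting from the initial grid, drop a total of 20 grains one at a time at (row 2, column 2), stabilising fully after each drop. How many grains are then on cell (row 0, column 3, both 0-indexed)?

0

t=0: 3 2 0 2
0 3 2 0
2 1 3 0
0 2 2 1
2 3 1 0
1 3 1 2
t=1: 3 2 0 2
0 3 3 0
2 2 0 1
0 2 3 1
2 3 1 0
1 3 1 2
t=2: 3 2 0 2
0 3 3 0
2 2 1 1
0 2 3 1
2 3 1 0
1 3 1 2
t=3: 3 2 0 2
0 3 3 0
2 2 2 1
0 2 3 1
2 3 1 0
1 3 1 2
t=4: 3 2 0 2
0 3 3 0
2 2 3 1
0 2 3 1
2 3 1 0
1 3 1 2
t=5: 3 3 1 2
1 1 1 1
3 1 3 2
1 1 1 2
3 1 3 0
2 0 2 2
t=6: 3 3 1 2
1 1 2 1
3 2 0 3
1 1 2 2
3 1 3 0
2 0 2 2
t=7: 3 3 1 2
1 1 2 1
3 2 1 3
1 1 2 2
3 1 3 0
2 0 2 2
t=8: 3 3 1 2
1 1 2 1
3 2 2 3
1 1 2 2
3 1 3 0
2 0 2 2
t=9: 3 3 1 2
1 1 2 1
3 2 3 3
1 1 2 2
3 1 3 0
2 0 2 2
t=10: 3 3 1 2
1 1 3 2
3 3 1 0
1 1 3 3
3 1 3 0
2 0 2 2
t=11: 3 3 1 2
1 1 3 2
3 3 2 0
1 1 3 3
3 1 3 0
2 0 2 2
t=12: 3 3 1 2
1 1 3 2
3 3 3 0
1 1 3 3
3 1 3 0
2 0 2 2
t=13: 3 3 2 2
2 3 0 3
0 1 3 2
2 3 2 0
3 2 0 2
2 0 3 2
t=14: 3 3 2 2
2 3 1 3
0 2 0 3
2 3 3 0
3 2 0 2
2 0 3 2
t=15: 3 3 2 2
2 3 1 3
0 2 1 3
2 3 3 0
3 2 0 2
2 0 3 2
t=16: 3 3 2 2
2 3 1 3
0 2 2 3
2 3 3 0
3 2 0 2
2 0 3 2
t=17: 3 3 2 2
2 3 1 3
0 2 3 3
2 3 3 0
3 2 0 2
2 0 3 2
t=18: 1 2 1 0
0 3 2 2
2 2 0 2
3 1 2 2
3 3 1 2
2 0 3 2
t=19: 1 2 1 0
0 3 2 2
2 2 1 2
3 1 2 2
3 3 1 2
2 0 3 2
t=20: 1 2 1 0
0 3 2 2
2 2 2 2
3 1 2 2
3 3 1 2
2 0 3 2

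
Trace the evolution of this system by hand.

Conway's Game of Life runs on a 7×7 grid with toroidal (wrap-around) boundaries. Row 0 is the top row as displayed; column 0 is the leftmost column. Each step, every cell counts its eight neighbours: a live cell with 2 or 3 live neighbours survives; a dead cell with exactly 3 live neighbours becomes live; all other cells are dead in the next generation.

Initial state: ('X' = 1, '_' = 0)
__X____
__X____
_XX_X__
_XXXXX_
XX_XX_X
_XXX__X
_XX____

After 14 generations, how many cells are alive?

t=0: __X____
__X____
_XX_X__
_XXXXX_
XX_XX_X
_XXX__X
_XX____
t=1: __XX___
__X____
____XX_
______X
______X
____XXX
X______
t=2: _XXX___
__X_X__
_____X_
______X
X_____X
X____XX
___XXXX
t=3: _X_____
_XX_X__
_____X_
X____XX
_______
_______
_X_X___
t=4: XX_X___
_XX____
XX__XX_
_____XX
______X
_______
__X____
t=5: X__X___
___XX_X
XXX_XX_
____X__
_____XX
_______
_XX____
t=6: XX_XX__
______X
XXX___X
XX_XX__
_____X_
_______
_XX____
t=7: XX_X___
___X_XX
__XX_XX
___XXX_
____X__
_______
XXXX___
t=8: ___X___
_X_X_X_
__X____
__X___X
___XXX_
_XXX___
X__X___
t=9: ___X___
___XX__
_XXX___
__X_XX_
_X__XX_
_X_____
_X_XX__
t=10: _______
____X__
_X___X_
_____X_
_XXXXX_
XX_X_X_
___XX__
t=11: ___XX__
_______
____XX_
_X_X_XX
XX_X_X_
XX___XX
__XXX__
t=12: __X_X__
___X_X_
____XXX
_X_X___
_______
_____X_
XXX___X
t=13: X_X_XXX
___X__X
__XX_XX
____XX_
_______
XX____X
XXXX_XX
t=14: _______
_X_____
__XX__X
___XXXX
X____XX
_____X_
___X___

13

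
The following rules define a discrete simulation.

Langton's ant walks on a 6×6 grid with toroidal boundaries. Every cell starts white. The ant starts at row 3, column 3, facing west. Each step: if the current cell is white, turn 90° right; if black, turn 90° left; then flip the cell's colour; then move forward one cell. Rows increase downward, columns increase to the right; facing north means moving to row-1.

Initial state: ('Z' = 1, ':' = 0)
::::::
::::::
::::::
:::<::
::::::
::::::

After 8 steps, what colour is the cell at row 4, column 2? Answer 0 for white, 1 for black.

k=0  ::::::
::::::
::::::
:::<::
::::::
::::::
k=1  ::::::
::::::
:::^::
:::Z::
::::::
::::::
k=2  ::::::
::::::
:::Z>:
:::Z::
::::::
::::::
k=3  ::::::
::::::
:::ZZ:
:::Zv:
::::::
::::::
k=4  ::::::
::::::
:::ZZ:
:::<Z:
::::::
::::::
k=5  ::::::
::::::
:::ZZ:
::::Z:
:::v::
::::::
k=6  ::::::
::::::
:::ZZ:
::::Z:
::<Z::
::::::
k=7  ::::::
::::::
:::ZZ:
::^:Z:
::ZZ::
::::::
k=8  ::::::
::::::
:::ZZ:
::Z>Z:
::ZZ::
::::::

1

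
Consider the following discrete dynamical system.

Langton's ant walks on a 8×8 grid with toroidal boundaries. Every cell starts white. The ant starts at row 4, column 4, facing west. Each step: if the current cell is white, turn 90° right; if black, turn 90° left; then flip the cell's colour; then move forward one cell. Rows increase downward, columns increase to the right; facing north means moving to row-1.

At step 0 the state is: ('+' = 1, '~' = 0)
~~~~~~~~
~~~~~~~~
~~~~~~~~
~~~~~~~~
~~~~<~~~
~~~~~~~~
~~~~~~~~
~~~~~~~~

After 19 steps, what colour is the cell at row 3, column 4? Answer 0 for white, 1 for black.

1

t=0: ~~~~~~~~
~~~~~~~~
~~~~~~~~
~~~~~~~~
~~~~<~~~
~~~~~~~~
~~~~~~~~
~~~~~~~~
t=1: ~~~~~~~~
~~~~~~~~
~~~~~~~~
~~~~^~~~
~~~~+~~~
~~~~~~~~
~~~~~~~~
~~~~~~~~
t=2: ~~~~~~~~
~~~~~~~~
~~~~~~~~
~~~~+>~~
~~~~+~~~
~~~~~~~~
~~~~~~~~
~~~~~~~~
t=3: ~~~~~~~~
~~~~~~~~
~~~~~~~~
~~~~++~~
~~~~+v~~
~~~~~~~~
~~~~~~~~
~~~~~~~~
t=4: ~~~~~~~~
~~~~~~~~
~~~~~~~~
~~~~++~~
~~~~<+~~
~~~~~~~~
~~~~~~~~
~~~~~~~~
t=5: ~~~~~~~~
~~~~~~~~
~~~~~~~~
~~~~++~~
~~~~~+~~
~~~~v~~~
~~~~~~~~
~~~~~~~~
t=6: ~~~~~~~~
~~~~~~~~
~~~~~~~~
~~~~++~~
~~~~~+~~
~~~<+~~~
~~~~~~~~
~~~~~~~~
t=7: ~~~~~~~~
~~~~~~~~
~~~~~~~~
~~~~++~~
~~~^~+~~
~~~++~~~
~~~~~~~~
~~~~~~~~
t=8: ~~~~~~~~
~~~~~~~~
~~~~~~~~
~~~~++~~
~~~+>+~~
~~~++~~~
~~~~~~~~
~~~~~~~~
t=9: ~~~~~~~~
~~~~~~~~
~~~~~~~~
~~~~++~~
~~~+++~~
~~~+v~~~
~~~~~~~~
~~~~~~~~
t=10: ~~~~~~~~
~~~~~~~~
~~~~~~~~
~~~~++~~
~~~+++~~
~~~+~>~~
~~~~~~~~
~~~~~~~~
t=11: ~~~~~~~~
~~~~~~~~
~~~~~~~~
~~~~++~~
~~~+++~~
~~~+~+~~
~~~~~v~~
~~~~~~~~
t=12: ~~~~~~~~
~~~~~~~~
~~~~~~~~
~~~~++~~
~~~+++~~
~~~+~+~~
~~~~<+~~
~~~~~~~~
t=13: ~~~~~~~~
~~~~~~~~
~~~~~~~~
~~~~++~~
~~~+++~~
~~~+^+~~
~~~~++~~
~~~~~~~~
t=14: ~~~~~~~~
~~~~~~~~
~~~~~~~~
~~~~++~~
~~~+++~~
~~~++>~~
~~~~++~~
~~~~~~~~
t=15: ~~~~~~~~
~~~~~~~~
~~~~~~~~
~~~~++~~
~~~++^~~
~~~++~~~
~~~~++~~
~~~~~~~~
t=16: ~~~~~~~~
~~~~~~~~
~~~~~~~~
~~~~++~~
~~~+<~~~
~~~++~~~
~~~~++~~
~~~~~~~~
t=17: ~~~~~~~~
~~~~~~~~
~~~~~~~~
~~~~++~~
~~~+~~~~
~~~+v~~~
~~~~++~~
~~~~~~~~
t=18: ~~~~~~~~
~~~~~~~~
~~~~~~~~
~~~~++~~
~~~+~~~~
~~~+~>~~
~~~~++~~
~~~~~~~~
t=19: ~~~~~~~~
~~~~~~~~
~~~~~~~~
~~~~++~~
~~~+~~~~
~~~+~+~~
~~~~+v~~
~~~~~~~~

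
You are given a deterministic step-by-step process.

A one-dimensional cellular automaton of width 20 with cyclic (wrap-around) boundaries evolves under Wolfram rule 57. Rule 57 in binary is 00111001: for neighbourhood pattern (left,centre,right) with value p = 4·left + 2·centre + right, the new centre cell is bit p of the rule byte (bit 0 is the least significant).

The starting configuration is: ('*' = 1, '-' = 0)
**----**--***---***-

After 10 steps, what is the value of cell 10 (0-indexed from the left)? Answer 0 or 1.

1

[0] **----**--***---***-
[1] *-***-*-*-*--**-*--*
[2] -**--*-*-*-*-*-*-*-*
[3] **-*--*-*-*-*-*-*-*-
[4] *-*-*--*-*-*-*-*-*-*
[5] -*-*-*--*-*-*-*-*-**
[6] *-*-*-*--*-*-*-*-**-
[7] -*-*-*-*--*-*-*-**-*
[8] *-*-*-*-*--*-*-**-*-
[9] -*-*-*-*-*--*-**-*-*
[10] *-*-*-*-*-*--**-*-*-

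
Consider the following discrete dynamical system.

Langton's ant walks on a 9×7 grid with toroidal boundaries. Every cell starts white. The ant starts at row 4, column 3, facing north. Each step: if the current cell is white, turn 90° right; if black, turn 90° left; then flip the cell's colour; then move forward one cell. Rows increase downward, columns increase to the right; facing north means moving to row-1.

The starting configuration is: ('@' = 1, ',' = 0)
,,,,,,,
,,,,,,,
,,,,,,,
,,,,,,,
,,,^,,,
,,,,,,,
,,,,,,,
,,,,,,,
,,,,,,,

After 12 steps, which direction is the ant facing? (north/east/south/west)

north

0) ,,,,,,,
,,,,,,,
,,,,,,,
,,,,,,,
,,,^,,,
,,,,,,,
,,,,,,,
,,,,,,,
,,,,,,,
1) ,,,,,,,
,,,,,,,
,,,,,,,
,,,,,,,
,,,@>,,
,,,,,,,
,,,,,,,
,,,,,,,
,,,,,,,
2) ,,,,,,,
,,,,,,,
,,,,,,,
,,,,,,,
,,,@@,,
,,,,v,,
,,,,,,,
,,,,,,,
,,,,,,,
3) ,,,,,,,
,,,,,,,
,,,,,,,
,,,,,,,
,,,@@,,
,,,<@,,
,,,,,,,
,,,,,,,
,,,,,,,
4) ,,,,,,,
,,,,,,,
,,,,,,,
,,,,,,,
,,,^@,,
,,,@@,,
,,,,,,,
,,,,,,,
,,,,,,,
5) ,,,,,,,
,,,,,,,
,,,,,,,
,,,,,,,
,,<,@,,
,,,@@,,
,,,,,,,
,,,,,,,
,,,,,,,
6) ,,,,,,,
,,,,,,,
,,,,,,,
,,^,,,,
,,@,@,,
,,,@@,,
,,,,,,,
,,,,,,,
,,,,,,,
7) ,,,,,,,
,,,,,,,
,,,,,,,
,,@>,,,
,,@,@,,
,,,@@,,
,,,,,,,
,,,,,,,
,,,,,,,
8) ,,,,,,,
,,,,,,,
,,,,,,,
,,@@,,,
,,@v@,,
,,,@@,,
,,,,,,,
,,,,,,,
,,,,,,,
9) ,,,,,,,
,,,,,,,
,,,,,,,
,,@@,,,
,,<@@,,
,,,@@,,
,,,,,,,
,,,,,,,
,,,,,,,
10) ,,,,,,,
,,,,,,,
,,,,,,,
,,@@,,,
,,,@@,,
,,v@@,,
,,,,,,,
,,,,,,,
,,,,,,,
11) ,,,,,,,
,,,,,,,
,,,,,,,
,,@@,,,
,,,@@,,
,<@@@,,
,,,,,,,
,,,,,,,
,,,,,,,
12) ,,,,,,,
,,,,,,,
,,,,,,,
,,@@,,,
,^,@@,,
,@@@@,,
,,,,,,,
,,,,,,,
,,,,,,,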